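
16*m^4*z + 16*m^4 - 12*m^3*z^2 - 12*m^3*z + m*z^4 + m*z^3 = (-2*m + z)^2*(4*m + z)*(m*z + m)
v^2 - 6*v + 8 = (v - 4)*(v - 2)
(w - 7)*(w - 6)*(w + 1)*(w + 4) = w^4 - 8*w^3 - 19*w^2 + 158*w + 168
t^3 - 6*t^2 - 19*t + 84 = (t - 7)*(t - 3)*(t + 4)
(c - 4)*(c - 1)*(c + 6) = c^3 + c^2 - 26*c + 24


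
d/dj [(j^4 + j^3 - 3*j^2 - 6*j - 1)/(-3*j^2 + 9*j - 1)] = (-6*j^5 + 24*j^4 + 14*j^3 - 48*j^2 + 15)/(9*j^4 - 54*j^3 + 87*j^2 - 18*j + 1)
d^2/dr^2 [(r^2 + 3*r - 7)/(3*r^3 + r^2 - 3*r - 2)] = 2*(9*r^6 + 81*r^5 - 324*r^4 - 93*r^3 + 282*r^2 - 45*r - 91)/(27*r^9 + 27*r^8 - 72*r^7 - 107*r^6 + 36*r^5 + 129*r^4 + 45*r^3 - 42*r^2 - 36*r - 8)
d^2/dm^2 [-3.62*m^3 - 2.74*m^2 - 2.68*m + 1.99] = -21.72*m - 5.48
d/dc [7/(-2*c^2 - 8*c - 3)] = 28*(c + 2)/(2*c^2 + 8*c + 3)^2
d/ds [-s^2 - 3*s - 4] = -2*s - 3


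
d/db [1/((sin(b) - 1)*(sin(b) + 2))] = -(sin(2*b) + cos(b))/((sin(b) - 1)^2*(sin(b) + 2)^2)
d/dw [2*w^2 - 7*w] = 4*w - 7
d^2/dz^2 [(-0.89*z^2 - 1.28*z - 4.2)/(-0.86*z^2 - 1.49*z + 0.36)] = (-8.88178419700125e-16*z^4 - 0.387516000000002*z^3 + 20.291184*z^2 + 34.669008*z + 22.853352)/(0.636056*z^6 + 3.306012*z^5 + 4.92909*z^4 + 0.540125*z^3 - 2.06334*z^2 + 0.579312*z - 0.046656)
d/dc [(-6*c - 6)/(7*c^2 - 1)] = 6*(-7*c^2 + 14*c*(c + 1) + 1)/(7*c^2 - 1)^2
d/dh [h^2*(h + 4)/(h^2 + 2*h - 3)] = h*(h^3 + 4*h^2 - h - 24)/(h^4 + 4*h^3 - 2*h^2 - 12*h + 9)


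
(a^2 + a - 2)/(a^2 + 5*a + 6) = (a - 1)/(a + 3)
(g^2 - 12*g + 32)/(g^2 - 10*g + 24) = (g - 8)/(g - 6)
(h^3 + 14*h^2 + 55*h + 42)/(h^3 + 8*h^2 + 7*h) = (h + 6)/h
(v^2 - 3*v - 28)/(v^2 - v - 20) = (v - 7)/(v - 5)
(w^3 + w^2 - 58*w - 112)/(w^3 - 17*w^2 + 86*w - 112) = (w^2 + 9*w + 14)/(w^2 - 9*w + 14)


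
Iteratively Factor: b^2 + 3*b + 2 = (b + 1)*(b + 2)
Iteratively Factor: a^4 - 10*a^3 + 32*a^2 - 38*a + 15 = (a - 1)*(a^3 - 9*a^2 + 23*a - 15) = (a - 1)^2*(a^2 - 8*a + 15) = (a - 5)*(a - 1)^2*(a - 3)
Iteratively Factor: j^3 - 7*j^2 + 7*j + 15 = (j + 1)*(j^2 - 8*j + 15) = (j - 5)*(j + 1)*(j - 3)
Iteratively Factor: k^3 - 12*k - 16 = (k - 4)*(k^2 + 4*k + 4) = (k - 4)*(k + 2)*(k + 2)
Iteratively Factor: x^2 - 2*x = (x)*(x - 2)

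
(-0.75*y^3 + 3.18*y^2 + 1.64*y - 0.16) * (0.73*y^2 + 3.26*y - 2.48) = -0.5475*y^5 - 0.1236*y^4 + 13.424*y^3 - 2.6568*y^2 - 4.5888*y + 0.3968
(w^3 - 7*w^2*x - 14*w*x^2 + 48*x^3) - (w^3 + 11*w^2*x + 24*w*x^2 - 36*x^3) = -18*w^2*x - 38*w*x^2 + 84*x^3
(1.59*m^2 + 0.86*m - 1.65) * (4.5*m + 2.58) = 7.155*m^3 + 7.9722*m^2 - 5.2062*m - 4.257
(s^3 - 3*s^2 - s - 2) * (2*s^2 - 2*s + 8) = 2*s^5 - 8*s^4 + 12*s^3 - 26*s^2 - 4*s - 16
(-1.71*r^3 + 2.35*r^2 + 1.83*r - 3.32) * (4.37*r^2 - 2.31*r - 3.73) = -7.4727*r^5 + 14.2196*r^4 + 8.9469*r^3 - 27.5012*r^2 + 0.8433*r + 12.3836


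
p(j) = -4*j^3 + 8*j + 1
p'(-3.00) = -100.00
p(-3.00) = 85.00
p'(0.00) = 8.00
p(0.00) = 1.00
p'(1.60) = -22.72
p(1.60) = -2.58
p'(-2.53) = -68.81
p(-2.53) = 45.54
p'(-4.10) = -193.72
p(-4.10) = 243.88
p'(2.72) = -80.78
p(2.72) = -57.73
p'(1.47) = -17.93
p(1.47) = 0.05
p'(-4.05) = -188.83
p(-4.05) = 234.32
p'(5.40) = -341.92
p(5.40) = -585.66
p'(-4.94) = -284.84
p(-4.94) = 443.70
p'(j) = 8 - 12*j^2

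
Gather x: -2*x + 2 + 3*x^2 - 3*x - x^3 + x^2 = -x^3 + 4*x^2 - 5*x + 2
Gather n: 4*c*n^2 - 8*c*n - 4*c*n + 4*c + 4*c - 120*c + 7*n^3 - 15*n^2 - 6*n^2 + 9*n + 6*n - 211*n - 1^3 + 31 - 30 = -112*c + 7*n^3 + n^2*(4*c - 21) + n*(-12*c - 196)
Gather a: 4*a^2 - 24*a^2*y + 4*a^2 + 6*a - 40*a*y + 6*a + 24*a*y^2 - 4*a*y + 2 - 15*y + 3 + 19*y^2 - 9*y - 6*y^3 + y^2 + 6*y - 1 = a^2*(8 - 24*y) + a*(24*y^2 - 44*y + 12) - 6*y^3 + 20*y^2 - 18*y + 4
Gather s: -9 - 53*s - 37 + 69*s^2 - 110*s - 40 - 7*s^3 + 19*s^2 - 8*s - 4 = -7*s^3 + 88*s^2 - 171*s - 90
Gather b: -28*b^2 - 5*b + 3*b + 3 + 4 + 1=-28*b^2 - 2*b + 8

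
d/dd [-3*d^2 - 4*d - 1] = -6*d - 4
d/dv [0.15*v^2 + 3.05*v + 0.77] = 0.3*v + 3.05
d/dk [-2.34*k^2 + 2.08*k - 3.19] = 2.08 - 4.68*k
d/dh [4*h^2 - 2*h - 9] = 8*h - 2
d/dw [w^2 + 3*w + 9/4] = 2*w + 3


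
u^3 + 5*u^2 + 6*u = u*(u + 2)*(u + 3)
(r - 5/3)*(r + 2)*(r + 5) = r^3 + 16*r^2/3 - 5*r/3 - 50/3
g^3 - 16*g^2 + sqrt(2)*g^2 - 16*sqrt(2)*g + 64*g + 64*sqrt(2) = (g - 8)^2*(g + sqrt(2))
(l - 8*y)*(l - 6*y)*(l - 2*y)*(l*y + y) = l^4*y - 16*l^3*y^2 + l^3*y + 76*l^2*y^3 - 16*l^2*y^2 - 96*l*y^4 + 76*l*y^3 - 96*y^4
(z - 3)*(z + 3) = z^2 - 9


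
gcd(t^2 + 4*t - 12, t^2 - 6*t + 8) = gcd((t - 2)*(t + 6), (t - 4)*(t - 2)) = t - 2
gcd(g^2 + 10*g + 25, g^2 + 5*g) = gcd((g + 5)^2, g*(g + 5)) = g + 5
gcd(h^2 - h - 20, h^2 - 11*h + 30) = h - 5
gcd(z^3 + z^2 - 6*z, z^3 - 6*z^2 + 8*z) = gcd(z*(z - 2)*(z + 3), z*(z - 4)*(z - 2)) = z^2 - 2*z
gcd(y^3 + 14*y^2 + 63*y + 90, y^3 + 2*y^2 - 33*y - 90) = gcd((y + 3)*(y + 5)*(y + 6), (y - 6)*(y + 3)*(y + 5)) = y^2 + 8*y + 15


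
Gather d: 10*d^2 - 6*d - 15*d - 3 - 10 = 10*d^2 - 21*d - 13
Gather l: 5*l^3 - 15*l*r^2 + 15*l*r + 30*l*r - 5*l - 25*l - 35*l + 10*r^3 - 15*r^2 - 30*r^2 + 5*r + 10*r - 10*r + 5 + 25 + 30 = 5*l^3 + l*(-15*r^2 + 45*r - 65) + 10*r^3 - 45*r^2 + 5*r + 60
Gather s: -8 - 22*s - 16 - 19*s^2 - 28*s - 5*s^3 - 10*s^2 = -5*s^3 - 29*s^2 - 50*s - 24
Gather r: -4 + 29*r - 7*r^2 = -7*r^2 + 29*r - 4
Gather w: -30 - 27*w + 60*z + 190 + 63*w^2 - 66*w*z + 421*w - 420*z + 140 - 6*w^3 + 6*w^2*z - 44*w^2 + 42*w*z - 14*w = -6*w^3 + w^2*(6*z + 19) + w*(380 - 24*z) - 360*z + 300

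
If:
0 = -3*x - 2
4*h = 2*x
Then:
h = -1/3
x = -2/3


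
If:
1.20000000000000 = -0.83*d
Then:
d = -1.45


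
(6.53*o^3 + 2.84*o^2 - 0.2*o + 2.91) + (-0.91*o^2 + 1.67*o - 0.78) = 6.53*o^3 + 1.93*o^2 + 1.47*o + 2.13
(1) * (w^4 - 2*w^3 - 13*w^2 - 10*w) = w^4 - 2*w^3 - 13*w^2 - 10*w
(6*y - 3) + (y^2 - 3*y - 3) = y^2 + 3*y - 6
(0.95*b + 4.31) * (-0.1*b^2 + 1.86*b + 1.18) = -0.095*b^3 + 1.336*b^2 + 9.1376*b + 5.0858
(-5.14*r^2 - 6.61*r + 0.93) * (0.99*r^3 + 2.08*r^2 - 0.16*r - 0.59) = -5.0886*r^5 - 17.2351*r^4 - 12.0057*r^3 + 6.0246*r^2 + 3.7511*r - 0.5487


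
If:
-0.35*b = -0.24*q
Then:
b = 0.685714285714286*q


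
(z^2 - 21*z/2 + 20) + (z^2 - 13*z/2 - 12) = 2*z^2 - 17*z + 8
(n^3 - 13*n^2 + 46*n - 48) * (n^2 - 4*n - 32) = n^5 - 17*n^4 + 66*n^3 + 184*n^2 - 1280*n + 1536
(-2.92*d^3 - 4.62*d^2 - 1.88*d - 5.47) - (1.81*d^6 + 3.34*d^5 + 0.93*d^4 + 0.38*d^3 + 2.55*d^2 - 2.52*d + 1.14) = -1.81*d^6 - 3.34*d^5 - 0.93*d^4 - 3.3*d^3 - 7.17*d^2 + 0.64*d - 6.61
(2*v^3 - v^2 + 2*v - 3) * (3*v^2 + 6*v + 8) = 6*v^5 + 9*v^4 + 16*v^3 - 5*v^2 - 2*v - 24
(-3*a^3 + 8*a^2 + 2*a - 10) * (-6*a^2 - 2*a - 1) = 18*a^5 - 42*a^4 - 25*a^3 + 48*a^2 + 18*a + 10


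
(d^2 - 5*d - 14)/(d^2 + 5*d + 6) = (d - 7)/(d + 3)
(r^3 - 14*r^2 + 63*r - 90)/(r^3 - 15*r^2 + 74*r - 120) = (r - 3)/(r - 4)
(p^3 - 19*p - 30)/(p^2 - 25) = (p^2 + 5*p + 6)/(p + 5)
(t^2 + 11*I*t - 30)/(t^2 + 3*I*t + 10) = (t + 6*I)/(t - 2*I)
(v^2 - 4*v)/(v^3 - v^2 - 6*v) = (4 - v)/(-v^2 + v + 6)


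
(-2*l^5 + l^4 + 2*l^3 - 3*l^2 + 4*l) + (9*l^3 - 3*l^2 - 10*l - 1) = -2*l^5 + l^4 + 11*l^3 - 6*l^2 - 6*l - 1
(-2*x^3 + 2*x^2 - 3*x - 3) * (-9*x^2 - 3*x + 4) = 18*x^5 - 12*x^4 + 13*x^3 + 44*x^2 - 3*x - 12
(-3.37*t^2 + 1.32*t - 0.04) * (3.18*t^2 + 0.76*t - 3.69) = -10.7166*t^4 + 1.6364*t^3 + 13.3113*t^2 - 4.9012*t + 0.1476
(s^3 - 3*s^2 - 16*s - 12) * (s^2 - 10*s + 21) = s^5 - 13*s^4 + 35*s^3 + 85*s^2 - 216*s - 252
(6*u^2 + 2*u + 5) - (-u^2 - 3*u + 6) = 7*u^2 + 5*u - 1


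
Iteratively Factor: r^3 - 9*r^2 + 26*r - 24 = (r - 2)*(r^2 - 7*r + 12) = (r - 3)*(r - 2)*(r - 4)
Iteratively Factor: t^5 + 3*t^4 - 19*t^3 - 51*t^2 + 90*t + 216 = (t + 4)*(t^4 - t^3 - 15*t^2 + 9*t + 54) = (t - 3)*(t + 4)*(t^3 + 2*t^2 - 9*t - 18) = (t - 3)*(t + 2)*(t + 4)*(t^2 - 9) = (t - 3)^2*(t + 2)*(t + 4)*(t + 3)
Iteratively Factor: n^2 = (n)*(n)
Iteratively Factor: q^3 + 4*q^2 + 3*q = (q + 1)*(q^2 + 3*q) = (q + 1)*(q + 3)*(q)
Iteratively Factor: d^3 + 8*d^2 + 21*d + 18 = (d + 3)*(d^2 + 5*d + 6) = (d + 2)*(d + 3)*(d + 3)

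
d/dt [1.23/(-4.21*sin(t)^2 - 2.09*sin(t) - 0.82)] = (10.3566*sin(t) + 2.5707)*cos(t)/(4.21*sin(t)^2 + 2.09*sin(t) + 0.82)^2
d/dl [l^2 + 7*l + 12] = 2*l + 7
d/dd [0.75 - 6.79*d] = -6.79000000000000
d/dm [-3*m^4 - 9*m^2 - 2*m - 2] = -12*m^3 - 18*m - 2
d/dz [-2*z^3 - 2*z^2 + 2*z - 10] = -6*z^2 - 4*z + 2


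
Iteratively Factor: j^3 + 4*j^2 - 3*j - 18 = (j - 2)*(j^2 + 6*j + 9) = (j - 2)*(j + 3)*(j + 3)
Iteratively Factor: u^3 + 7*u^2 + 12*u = (u)*(u^2 + 7*u + 12) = u*(u + 4)*(u + 3)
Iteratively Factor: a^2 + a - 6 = (a - 2)*(a + 3)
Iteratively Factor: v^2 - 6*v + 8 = (v - 2)*(v - 4)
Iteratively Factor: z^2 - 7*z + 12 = (z - 4)*(z - 3)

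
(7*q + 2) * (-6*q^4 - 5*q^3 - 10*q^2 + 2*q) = -42*q^5 - 47*q^4 - 80*q^3 - 6*q^2 + 4*q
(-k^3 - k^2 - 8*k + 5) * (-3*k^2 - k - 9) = 3*k^5 + 4*k^4 + 34*k^3 + 2*k^2 + 67*k - 45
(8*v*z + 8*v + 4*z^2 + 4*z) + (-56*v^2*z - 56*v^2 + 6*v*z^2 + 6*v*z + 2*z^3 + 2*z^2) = -56*v^2*z - 56*v^2 + 6*v*z^2 + 14*v*z + 8*v + 2*z^3 + 6*z^2 + 4*z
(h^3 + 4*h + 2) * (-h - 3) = -h^4 - 3*h^3 - 4*h^2 - 14*h - 6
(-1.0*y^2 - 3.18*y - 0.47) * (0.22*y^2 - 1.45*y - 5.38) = -0.22*y^4 + 0.7504*y^3 + 9.8876*y^2 + 17.7899*y + 2.5286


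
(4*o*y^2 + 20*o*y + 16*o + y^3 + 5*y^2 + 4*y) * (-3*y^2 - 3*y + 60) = -12*o*y^4 - 72*o*y^3 + 132*o*y^2 + 1152*o*y + 960*o - 3*y^5 - 18*y^4 + 33*y^3 + 288*y^2 + 240*y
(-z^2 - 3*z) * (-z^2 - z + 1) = z^4 + 4*z^3 + 2*z^2 - 3*z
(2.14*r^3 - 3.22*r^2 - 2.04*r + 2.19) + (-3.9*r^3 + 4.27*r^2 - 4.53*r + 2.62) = -1.76*r^3 + 1.05*r^2 - 6.57*r + 4.81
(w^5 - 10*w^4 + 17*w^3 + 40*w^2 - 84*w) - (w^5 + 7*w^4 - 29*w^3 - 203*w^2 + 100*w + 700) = -17*w^4 + 46*w^3 + 243*w^2 - 184*w - 700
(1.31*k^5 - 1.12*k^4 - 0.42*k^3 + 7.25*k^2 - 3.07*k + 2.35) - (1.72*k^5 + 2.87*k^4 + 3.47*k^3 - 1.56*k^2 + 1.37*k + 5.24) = -0.41*k^5 - 3.99*k^4 - 3.89*k^3 + 8.81*k^2 - 4.44*k - 2.89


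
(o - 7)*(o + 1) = o^2 - 6*o - 7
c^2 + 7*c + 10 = (c + 2)*(c + 5)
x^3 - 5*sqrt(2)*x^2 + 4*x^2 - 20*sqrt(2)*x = x*(x + 4)*(x - 5*sqrt(2))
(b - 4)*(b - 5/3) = b^2 - 17*b/3 + 20/3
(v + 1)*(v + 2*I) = v^2 + v + 2*I*v + 2*I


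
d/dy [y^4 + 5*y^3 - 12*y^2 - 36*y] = 4*y^3 + 15*y^2 - 24*y - 36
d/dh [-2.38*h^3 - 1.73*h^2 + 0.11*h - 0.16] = -7.14*h^2 - 3.46*h + 0.11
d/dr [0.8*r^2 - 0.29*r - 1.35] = 1.6*r - 0.29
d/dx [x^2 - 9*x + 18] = 2*x - 9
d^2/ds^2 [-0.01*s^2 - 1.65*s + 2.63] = -0.0200000000000000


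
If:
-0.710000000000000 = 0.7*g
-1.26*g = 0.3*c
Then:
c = 4.26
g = -1.01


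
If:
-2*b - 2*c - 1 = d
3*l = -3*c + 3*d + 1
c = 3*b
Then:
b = -l/11 - 2/33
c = -3*l/11 - 2/11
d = 8*l/11 - 17/33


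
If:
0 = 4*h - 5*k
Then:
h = 5*k/4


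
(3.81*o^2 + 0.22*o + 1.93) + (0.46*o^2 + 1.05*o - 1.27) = 4.27*o^2 + 1.27*o + 0.66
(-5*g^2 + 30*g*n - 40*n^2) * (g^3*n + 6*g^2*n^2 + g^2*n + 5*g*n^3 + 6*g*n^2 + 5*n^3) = -5*g^5*n - 5*g^4*n + 115*g^3*n^3 - 90*g^2*n^4 + 115*g^2*n^3 - 200*g*n^5 - 90*g*n^4 - 200*n^5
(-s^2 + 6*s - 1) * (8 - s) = s^3 - 14*s^2 + 49*s - 8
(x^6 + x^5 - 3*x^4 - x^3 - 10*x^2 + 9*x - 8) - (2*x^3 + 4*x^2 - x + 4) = x^6 + x^5 - 3*x^4 - 3*x^3 - 14*x^2 + 10*x - 12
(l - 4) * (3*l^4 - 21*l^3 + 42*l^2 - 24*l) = 3*l^5 - 33*l^4 + 126*l^3 - 192*l^2 + 96*l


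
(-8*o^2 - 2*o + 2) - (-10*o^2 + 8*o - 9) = 2*o^2 - 10*o + 11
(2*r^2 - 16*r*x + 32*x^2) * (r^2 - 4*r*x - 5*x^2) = 2*r^4 - 24*r^3*x + 86*r^2*x^2 - 48*r*x^3 - 160*x^4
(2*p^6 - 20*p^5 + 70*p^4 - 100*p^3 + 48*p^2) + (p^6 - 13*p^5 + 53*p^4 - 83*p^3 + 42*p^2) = 3*p^6 - 33*p^5 + 123*p^4 - 183*p^3 + 90*p^2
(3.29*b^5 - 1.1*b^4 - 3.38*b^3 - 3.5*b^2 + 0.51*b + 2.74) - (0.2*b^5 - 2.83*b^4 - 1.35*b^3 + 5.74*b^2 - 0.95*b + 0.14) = 3.09*b^5 + 1.73*b^4 - 2.03*b^3 - 9.24*b^2 + 1.46*b + 2.6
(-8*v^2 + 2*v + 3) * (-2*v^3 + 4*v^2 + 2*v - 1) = 16*v^5 - 36*v^4 - 14*v^3 + 24*v^2 + 4*v - 3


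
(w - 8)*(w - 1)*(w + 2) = w^3 - 7*w^2 - 10*w + 16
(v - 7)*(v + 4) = v^2 - 3*v - 28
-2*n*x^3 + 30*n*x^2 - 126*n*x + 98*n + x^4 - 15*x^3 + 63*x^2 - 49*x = (-2*n + x)*(x - 7)^2*(x - 1)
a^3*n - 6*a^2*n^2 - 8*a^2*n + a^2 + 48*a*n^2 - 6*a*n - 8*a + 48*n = (a - 8)*(a - 6*n)*(a*n + 1)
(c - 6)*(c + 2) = c^2 - 4*c - 12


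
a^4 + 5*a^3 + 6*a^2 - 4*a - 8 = (a - 1)*(a + 2)^3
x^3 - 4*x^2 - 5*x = x*(x - 5)*(x + 1)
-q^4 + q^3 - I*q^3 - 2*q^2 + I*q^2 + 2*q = q*(q + 2*I)*(I*q + 1)*(I*q - I)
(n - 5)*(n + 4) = n^2 - n - 20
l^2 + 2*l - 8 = (l - 2)*(l + 4)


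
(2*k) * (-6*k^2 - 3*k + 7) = -12*k^3 - 6*k^2 + 14*k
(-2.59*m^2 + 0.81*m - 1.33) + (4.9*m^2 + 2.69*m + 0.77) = 2.31*m^2 + 3.5*m - 0.56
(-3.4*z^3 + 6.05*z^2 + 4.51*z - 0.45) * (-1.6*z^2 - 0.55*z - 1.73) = 5.44*z^5 - 7.81*z^4 - 4.6615*z^3 - 12.227*z^2 - 7.5548*z + 0.7785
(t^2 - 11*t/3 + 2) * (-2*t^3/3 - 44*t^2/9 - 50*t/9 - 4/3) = -2*t^5/3 - 22*t^4/9 + 298*t^3/27 + 250*t^2/27 - 56*t/9 - 8/3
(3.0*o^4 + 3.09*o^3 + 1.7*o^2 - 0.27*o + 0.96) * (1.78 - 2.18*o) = -6.54*o^5 - 1.3962*o^4 + 1.7942*o^3 + 3.6146*o^2 - 2.5734*o + 1.7088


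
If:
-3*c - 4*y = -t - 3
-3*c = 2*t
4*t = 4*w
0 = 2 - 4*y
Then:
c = 2/9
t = -1/3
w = -1/3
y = 1/2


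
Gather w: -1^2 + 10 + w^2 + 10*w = w^2 + 10*w + 9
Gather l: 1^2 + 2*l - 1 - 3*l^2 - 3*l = -3*l^2 - l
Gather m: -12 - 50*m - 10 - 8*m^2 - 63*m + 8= -8*m^2 - 113*m - 14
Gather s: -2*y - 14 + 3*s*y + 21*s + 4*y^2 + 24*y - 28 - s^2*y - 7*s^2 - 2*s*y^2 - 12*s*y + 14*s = s^2*(-y - 7) + s*(-2*y^2 - 9*y + 35) + 4*y^2 + 22*y - 42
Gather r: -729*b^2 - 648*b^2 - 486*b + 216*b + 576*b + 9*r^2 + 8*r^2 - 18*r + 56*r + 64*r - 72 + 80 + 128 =-1377*b^2 + 306*b + 17*r^2 + 102*r + 136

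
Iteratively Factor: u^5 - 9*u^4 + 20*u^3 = (u - 5)*(u^4 - 4*u^3) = (u - 5)*(u - 4)*(u^3) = u*(u - 5)*(u - 4)*(u^2) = u^2*(u - 5)*(u - 4)*(u)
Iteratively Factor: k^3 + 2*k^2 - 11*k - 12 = (k + 1)*(k^2 + k - 12) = (k - 3)*(k + 1)*(k + 4)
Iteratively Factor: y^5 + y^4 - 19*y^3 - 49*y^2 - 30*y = (y + 1)*(y^4 - 19*y^2 - 30*y) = (y + 1)*(y + 3)*(y^3 - 3*y^2 - 10*y) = (y + 1)*(y + 2)*(y + 3)*(y^2 - 5*y) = y*(y + 1)*(y + 2)*(y + 3)*(y - 5)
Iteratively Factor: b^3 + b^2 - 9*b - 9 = (b - 3)*(b^2 + 4*b + 3) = (b - 3)*(b + 3)*(b + 1)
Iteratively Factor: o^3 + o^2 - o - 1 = (o + 1)*(o^2 - 1) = (o - 1)*(o + 1)*(o + 1)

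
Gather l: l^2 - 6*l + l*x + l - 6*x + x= l^2 + l*(x - 5) - 5*x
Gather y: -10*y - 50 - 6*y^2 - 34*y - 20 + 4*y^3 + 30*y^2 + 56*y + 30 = 4*y^3 + 24*y^2 + 12*y - 40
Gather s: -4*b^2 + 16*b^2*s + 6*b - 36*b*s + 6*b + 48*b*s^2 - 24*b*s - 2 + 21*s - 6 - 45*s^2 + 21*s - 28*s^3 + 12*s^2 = -4*b^2 + 12*b - 28*s^3 + s^2*(48*b - 33) + s*(16*b^2 - 60*b + 42) - 8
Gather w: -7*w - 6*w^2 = -6*w^2 - 7*w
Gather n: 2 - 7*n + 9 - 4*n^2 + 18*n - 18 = -4*n^2 + 11*n - 7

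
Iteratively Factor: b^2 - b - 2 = (b - 2)*(b + 1)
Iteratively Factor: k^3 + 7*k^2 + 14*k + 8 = (k + 2)*(k^2 + 5*k + 4) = (k + 1)*(k + 2)*(k + 4)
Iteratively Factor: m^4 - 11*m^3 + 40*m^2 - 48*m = (m - 4)*(m^3 - 7*m^2 + 12*m) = m*(m - 4)*(m^2 - 7*m + 12) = m*(m - 4)^2*(m - 3)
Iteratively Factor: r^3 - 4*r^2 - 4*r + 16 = (r + 2)*(r^2 - 6*r + 8) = (r - 2)*(r + 2)*(r - 4)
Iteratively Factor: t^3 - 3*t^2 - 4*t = (t)*(t^2 - 3*t - 4) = t*(t - 4)*(t + 1)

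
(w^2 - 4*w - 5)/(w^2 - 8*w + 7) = (w^2 - 4*w - 5)/(w^2 - 8*w + 7)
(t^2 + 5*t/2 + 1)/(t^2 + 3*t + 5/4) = 2*(t + 2)/(2*t + 5)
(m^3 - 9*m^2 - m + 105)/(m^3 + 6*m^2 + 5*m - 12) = (m^2 - 12*m + 35)/(m^2 + 3*m - 4)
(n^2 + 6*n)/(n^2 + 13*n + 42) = n/(n + 7)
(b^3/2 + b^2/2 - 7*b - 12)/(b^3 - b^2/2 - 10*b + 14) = (b^3 + b^2 - 14*b - 24)/(2*b^3 - b^2 - 20*b + 28)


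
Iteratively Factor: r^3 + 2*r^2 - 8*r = (r)*(r^2 + 2*r - 8) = r*(r - 2)*(r + 4)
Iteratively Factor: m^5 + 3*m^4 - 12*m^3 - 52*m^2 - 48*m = (m + 2)*(m^4 + m^3 - 14*m^2 - 24*m) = m*(m + 2)*(m^3 + m^2 - 14*m - 24) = m*(m + 2)*(m + 3)*(m^2 - 2*m - 8) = m*(m - 4)*(m + 2)*(m + 3)*(m + 2)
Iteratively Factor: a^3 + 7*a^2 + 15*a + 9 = (a + 3)*(a^2 + 4*a + 3) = (a + 3)^2*(a + 1)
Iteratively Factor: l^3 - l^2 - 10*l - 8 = (l + 1)*(l^2 - 2*l - 8) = (l + 1)*(l + 2)*(l - 4)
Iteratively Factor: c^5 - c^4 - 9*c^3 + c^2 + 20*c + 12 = (c - 2)*(c^4 + c^3 - 7*c^2 - 13*c - 6) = (c - 2)*(c + 1)*(c^3 - 7*c - 6) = (c - 2)*(c + 1)*(c + 2)*(c^2 - 2*c - 3) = (c - 3)*(c - 2)*(c + 1)*(c + 2)*(c + 1)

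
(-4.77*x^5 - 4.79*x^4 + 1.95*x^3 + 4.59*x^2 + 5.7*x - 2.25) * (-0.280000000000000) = 1.3356*x^5 + 1.3412*x^4 - 0.546*x^3 - 1.2852*x^2 - 1.596*x + 0.63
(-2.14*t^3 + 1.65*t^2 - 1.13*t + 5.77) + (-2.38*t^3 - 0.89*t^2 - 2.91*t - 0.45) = -4.52*t^3 + 0.76*t^2 - 4.04*t + 5.32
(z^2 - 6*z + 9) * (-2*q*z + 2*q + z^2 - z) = -2*q*z^3 + 14*q*z^2 - 30*q*z + 18*q + z^4 - 7*z^3 + 15*z^2 - 9*z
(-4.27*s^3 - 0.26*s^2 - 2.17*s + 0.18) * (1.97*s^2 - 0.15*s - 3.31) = -8.4119*s^5 + 0.1283*s^4 + 9.8978*s^3 + 1.5407*s^2 + 7.1557*s - 0.5958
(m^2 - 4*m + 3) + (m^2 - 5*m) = 2*m^2 - 9*m + 3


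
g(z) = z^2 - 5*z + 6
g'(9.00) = 13.00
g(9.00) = 42.00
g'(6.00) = 7.00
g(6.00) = 12.00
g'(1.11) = -2.78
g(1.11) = 1.68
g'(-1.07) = -7.14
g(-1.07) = 12.49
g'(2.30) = -0.40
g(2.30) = -0.21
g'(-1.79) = -8.58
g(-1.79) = 18.15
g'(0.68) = -3.64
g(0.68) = 3.06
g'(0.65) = -3.70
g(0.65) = 3.17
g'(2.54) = 0.08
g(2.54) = -0.25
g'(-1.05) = -7.10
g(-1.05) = 12.35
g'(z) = 2*z - 5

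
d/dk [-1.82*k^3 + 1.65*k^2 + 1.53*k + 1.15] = -5.46*k^2 + 3.3*k + 1.53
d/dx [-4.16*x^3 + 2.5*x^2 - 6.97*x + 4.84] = -12.48*x^2 + 5.0*x - 6.97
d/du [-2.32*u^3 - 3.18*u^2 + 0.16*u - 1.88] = -6.96*u^2 - 6.36*u + 0.16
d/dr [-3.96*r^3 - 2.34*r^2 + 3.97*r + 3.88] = -11.88*r^2 - 4.68*r + 3.97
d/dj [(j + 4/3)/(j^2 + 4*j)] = (-3*j^2 - 8*j - 16)/(3*j^2*(j^2 + 8*j + 16))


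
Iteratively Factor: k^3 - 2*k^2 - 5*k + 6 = (k + 2)*(k^2 - 4*k + 3) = (k - 3)*(k + 2)*(k - 1)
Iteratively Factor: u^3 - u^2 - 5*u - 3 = (u + 1)*(u^2 - 2*u - 3) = (u - 3)*(u + 1)*(u + 1)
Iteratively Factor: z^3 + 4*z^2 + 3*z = (z + 3)*(z^2 + z) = (z + 1)*(z + 3)*(z)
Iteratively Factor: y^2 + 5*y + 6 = (y + 2)*(y + 3)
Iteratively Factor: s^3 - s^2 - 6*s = (s)*(s^2 - s - 6) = s*(s + 2)*(s - 3)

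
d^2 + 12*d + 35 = (d + 5)*(d + 7)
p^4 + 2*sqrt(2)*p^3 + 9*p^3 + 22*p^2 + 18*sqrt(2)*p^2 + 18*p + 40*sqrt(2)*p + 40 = (p + 4)*(p + 5)*(p + sqrt(2))^2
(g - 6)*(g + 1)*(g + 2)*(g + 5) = g^4 + 2*g^3 - 31*g^2 - 92*g - 60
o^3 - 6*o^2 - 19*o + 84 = (o - 7)*(o - 3)*(o + 4)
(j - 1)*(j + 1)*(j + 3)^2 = j^4 + 6*j^3 + 8*j^2 - 6*j - 9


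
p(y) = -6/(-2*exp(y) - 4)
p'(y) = -12*exp(y)/(-2*exp(y) - 4)^2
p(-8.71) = 1.50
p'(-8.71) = -0.00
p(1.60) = 0.43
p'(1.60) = -0.31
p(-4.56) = 1.49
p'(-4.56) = -0.01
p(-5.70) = 1.50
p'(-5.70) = -0.00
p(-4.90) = 1.49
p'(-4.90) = -0.01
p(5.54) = 0.01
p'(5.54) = -0.01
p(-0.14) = 1.05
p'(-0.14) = -0.32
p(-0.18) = 1.06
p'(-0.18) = -0.31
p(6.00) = 0.01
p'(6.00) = -0.00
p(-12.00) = 1.50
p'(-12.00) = 0.00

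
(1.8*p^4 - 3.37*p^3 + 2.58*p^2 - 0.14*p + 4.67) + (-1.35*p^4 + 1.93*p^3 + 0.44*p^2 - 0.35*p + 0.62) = 0.45*p^4 - 1.44*p^3 + 3.02*p^2 - 0.49*p + 5.29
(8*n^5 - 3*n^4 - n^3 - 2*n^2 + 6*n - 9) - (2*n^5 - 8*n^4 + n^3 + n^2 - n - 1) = 6*n^5 + 5*n^4 - 2*n^3 - 3*n^2 + 7*n - 8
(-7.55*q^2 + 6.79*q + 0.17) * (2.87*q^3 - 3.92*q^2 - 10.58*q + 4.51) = -21.6685*q^5 + 49.0833*q^4 + 53.7501*q^3 - 106.5551*q^2 + 28.8243*q + 0.7667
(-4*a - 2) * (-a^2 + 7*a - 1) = 4*a^3 - 26*a^2 - 10*a + 2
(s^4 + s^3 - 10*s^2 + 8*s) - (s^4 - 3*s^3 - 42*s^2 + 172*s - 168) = 4*s^3 + 32*s^2 - 164*s + 168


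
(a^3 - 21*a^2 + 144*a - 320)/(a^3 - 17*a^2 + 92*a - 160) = (a - 8)/(a - 4)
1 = 1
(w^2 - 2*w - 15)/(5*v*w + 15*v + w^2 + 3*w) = (w - 5)/(5*v + w)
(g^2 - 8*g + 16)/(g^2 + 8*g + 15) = (g^2 - 8*g + 16)/(g^2 + 8*g + 15)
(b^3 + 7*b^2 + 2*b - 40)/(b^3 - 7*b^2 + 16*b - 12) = (b^2 + 9*b + 20)/(b^2 - 5*b + 6)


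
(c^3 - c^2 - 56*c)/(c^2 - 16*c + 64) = c*(c + 7)/(c - 8)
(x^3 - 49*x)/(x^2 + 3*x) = (x^2 - 49)/(x + 3)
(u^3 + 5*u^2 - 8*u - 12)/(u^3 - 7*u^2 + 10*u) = (u^2 + 7*u + 6)/(u*(u - 5))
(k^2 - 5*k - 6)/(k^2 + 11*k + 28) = (k^2 - 5*k - 6)/(k^2 + 11*k + 28)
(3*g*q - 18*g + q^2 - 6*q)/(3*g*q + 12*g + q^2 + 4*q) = (q - 6)/(q + 4)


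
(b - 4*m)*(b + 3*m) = b^2 - b*m - 12*m^2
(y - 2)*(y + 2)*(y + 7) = y^3 + 7*y^2 - 4*y - 28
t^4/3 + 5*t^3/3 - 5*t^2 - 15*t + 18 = (t/3 + 1)*(t - 3)*(t - 1)*(t + 6)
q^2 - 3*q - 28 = (q - 7)*(q + 4)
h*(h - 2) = h^2 - 2*h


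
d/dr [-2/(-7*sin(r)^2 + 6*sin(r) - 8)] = 4*(3 - 7*sin(r))*cos(r)/(7*sin(r)^2 - 6*sin(r) + 8)^2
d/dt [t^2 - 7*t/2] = 2*t - 7/2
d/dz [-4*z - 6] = -4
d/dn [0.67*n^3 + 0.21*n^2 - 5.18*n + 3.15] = 2.01*n^2 + 0.42*n - 5.18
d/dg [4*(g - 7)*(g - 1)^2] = 12*(g - 5)*(g - 1)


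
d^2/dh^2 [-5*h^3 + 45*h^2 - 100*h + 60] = 90 - 30*h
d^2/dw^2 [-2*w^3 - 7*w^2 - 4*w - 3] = -12*w - 14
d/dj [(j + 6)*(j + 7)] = 2*j + 13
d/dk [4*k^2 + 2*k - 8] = 8*k + 2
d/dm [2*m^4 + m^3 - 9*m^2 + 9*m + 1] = 8*m^3 + 3*m^2 - 18*m + 9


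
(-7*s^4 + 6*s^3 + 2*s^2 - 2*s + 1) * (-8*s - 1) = 56*s^5 - 41*s^4 - 22*s^3 + 14*s^2 - 6*s - 1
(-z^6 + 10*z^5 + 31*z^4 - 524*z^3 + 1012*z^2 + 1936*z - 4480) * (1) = -z^6 + 10*z^5 + 31*z^4 - 524*z^3 + 1012*z^2 + 1936*z - 4480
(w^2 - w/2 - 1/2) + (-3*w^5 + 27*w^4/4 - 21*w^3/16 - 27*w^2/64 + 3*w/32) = -3*w^5 + 27*w^4/4 - 21*w^3/16 + 37*w^2/64 - 13*w/32 - 1/2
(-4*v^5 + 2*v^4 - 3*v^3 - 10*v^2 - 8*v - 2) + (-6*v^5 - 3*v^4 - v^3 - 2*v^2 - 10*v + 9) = -10*v^5 - v^4 - 4*v^3 - 12*v^2 - 18*v + 7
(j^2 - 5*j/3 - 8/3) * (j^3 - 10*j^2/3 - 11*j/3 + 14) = j^5 - 5*j^4 - 7*j^3/9 + 29*j^2 - 122*j/9 - 112/3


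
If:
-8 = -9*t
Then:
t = 8/9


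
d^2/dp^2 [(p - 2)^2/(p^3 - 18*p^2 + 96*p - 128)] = 2*(p + 10)/(p^4 - 32*p^3 + 384*p^2 - 2048*p + 4096)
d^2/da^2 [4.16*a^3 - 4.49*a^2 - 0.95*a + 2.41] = 24.96*a - 8.98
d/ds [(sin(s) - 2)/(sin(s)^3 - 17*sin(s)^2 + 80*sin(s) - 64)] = (7*sin(s) + cos(2*s) - 13)*cos(s)/((sin(s) - 8)^3*(sin(s) - 1)^2)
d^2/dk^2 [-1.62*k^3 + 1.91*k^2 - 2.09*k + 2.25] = 3.82 - 9.72*k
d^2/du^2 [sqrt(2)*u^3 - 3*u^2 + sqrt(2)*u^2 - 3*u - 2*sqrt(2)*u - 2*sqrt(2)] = 6*sqrt(2)*u - 6 + 2*sqrt(2)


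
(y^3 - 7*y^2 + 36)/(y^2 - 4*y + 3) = (y^2 - 4*y - 12)/(y - 1)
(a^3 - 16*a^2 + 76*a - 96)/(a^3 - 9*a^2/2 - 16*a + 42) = 2*(a - 8)/(2*a + 7)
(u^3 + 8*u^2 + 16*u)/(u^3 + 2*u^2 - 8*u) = (u + 4)/(u - 2)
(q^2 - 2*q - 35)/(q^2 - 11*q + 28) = (q + 5)/(q - 4)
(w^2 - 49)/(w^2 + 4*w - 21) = (w - 7)/(w - 3)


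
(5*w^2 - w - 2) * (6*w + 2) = 30*w^3 + 4*w^2 - 14*w - 4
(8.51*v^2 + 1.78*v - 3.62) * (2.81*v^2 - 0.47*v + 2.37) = 23.9131*v^4 + 1.0021*v^3 + 9.1599*v^2 + 5.92*v - 8.5794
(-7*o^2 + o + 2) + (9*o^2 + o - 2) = 2*o^2 + 2*o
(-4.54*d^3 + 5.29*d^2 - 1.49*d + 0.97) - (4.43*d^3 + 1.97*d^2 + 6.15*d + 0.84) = -8.97*d^3 + 3.32*d^2 - 7.64*d + 0.13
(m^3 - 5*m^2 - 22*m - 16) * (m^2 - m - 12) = m^5 - 6*m^4 - 29*m^3 + 66*m^2 + 280*m + 192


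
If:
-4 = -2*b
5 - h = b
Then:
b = 2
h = 3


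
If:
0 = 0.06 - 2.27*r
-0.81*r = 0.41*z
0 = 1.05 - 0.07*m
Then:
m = 15.00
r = 0.03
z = -0.05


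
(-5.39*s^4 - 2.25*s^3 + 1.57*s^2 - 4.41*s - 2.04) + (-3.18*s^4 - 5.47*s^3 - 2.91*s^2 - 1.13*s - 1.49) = -8.57*s^4 - 7.72*s^3 - 1.34*s^2 - 5.54*s - 3.53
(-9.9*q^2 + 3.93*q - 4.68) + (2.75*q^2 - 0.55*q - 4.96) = -7.15*q^2 + 3.38*q - 9.64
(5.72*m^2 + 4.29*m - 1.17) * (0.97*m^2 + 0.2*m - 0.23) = 5.5484*m^4 + 5.3053*m^3 - 1.5925*m^2 - 1.2207*m + 0.2691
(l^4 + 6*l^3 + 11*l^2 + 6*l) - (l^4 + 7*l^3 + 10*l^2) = -l^3 + l^2 + 6*l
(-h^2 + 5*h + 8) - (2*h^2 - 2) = -3*h^2 + 5*h + 10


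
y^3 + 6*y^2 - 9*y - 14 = (y - 2)*(y + 1)*(y + 7)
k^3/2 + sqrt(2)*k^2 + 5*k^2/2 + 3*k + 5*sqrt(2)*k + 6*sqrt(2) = (k/2 + sqrt(2))*(k + 2)*(k + 3)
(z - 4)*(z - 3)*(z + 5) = z^3 - 2*z^2 - 23*z + 60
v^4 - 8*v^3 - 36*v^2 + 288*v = v*(v - 8)*(v - 6)*(v + 6)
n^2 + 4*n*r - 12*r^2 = (n - 2*r)*(n + 6*r)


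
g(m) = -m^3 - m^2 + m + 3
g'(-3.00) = -20.00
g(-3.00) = 18.00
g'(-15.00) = -644.00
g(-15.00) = 3138.00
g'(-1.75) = -4.69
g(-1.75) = 3.55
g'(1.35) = -7.17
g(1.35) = 0.07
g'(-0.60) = 1.12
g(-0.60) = 2.26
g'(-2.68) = -15.19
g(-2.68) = 12.39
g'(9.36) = -280.55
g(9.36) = -895.28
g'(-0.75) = 0.81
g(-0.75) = 2.11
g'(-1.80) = -5.12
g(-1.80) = 3.79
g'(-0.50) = 1.25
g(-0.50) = 2.38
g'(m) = -3*m^2 - 2*m + 1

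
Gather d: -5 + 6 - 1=0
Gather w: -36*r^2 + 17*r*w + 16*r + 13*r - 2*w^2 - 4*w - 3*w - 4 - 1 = -36*r^2 + 29*r - 2*w^2 + w*(17*r - 7) - 5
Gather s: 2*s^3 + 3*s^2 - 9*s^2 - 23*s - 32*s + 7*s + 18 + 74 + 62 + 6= 2*s^3 - 6*s^2 - 48*s + 160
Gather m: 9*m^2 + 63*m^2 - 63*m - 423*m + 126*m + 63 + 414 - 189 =72*m^2 - 360*m + 288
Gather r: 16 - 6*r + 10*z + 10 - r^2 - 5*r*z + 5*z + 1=-r^2 + r*(-5*z - 6) + 15*z + 27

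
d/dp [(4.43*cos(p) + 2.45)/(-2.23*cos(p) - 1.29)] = 0.251199999999999*sin(p)/(2.23*cos(p) + 1.29)^2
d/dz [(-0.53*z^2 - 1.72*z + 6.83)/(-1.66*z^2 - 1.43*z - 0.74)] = (-2.0973*z^2 + 23.46*z + 11.0397)/(2.7556*z^4 + 4.7476*z^3 + 4.5017*z^2 + 2.1164*z + 0.5476)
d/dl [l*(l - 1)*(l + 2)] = 3*l^2 + 2*l - 2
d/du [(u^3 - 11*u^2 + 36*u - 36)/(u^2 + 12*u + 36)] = (u^3 + 18*u^2 - 168*u + 288)/(u^3 + 18*u^2 + 108*u + 216)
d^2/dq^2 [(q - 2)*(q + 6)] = 2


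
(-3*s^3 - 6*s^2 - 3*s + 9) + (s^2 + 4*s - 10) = -3*s^3 - 5*s^2 + s - 1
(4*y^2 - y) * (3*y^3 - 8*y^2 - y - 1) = 12*y^5 - 35*y^4 + 4*y^3 - 3*y^2 + y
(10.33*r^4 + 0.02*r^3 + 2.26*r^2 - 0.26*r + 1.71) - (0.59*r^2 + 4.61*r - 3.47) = 10.33*r^4 + 0.02*r^3 + 1.67*r^2 - 4.87*r + 5.18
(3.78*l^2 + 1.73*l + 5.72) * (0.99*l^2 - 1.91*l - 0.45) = 3.7422*l^4 - 5.5071*l^3 + 0.6575*l^2 - 11.7037*l - 2.574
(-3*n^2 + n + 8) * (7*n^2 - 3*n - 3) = -21*n^4 + 16*n^3 + 62*n^2 - 27*n - 24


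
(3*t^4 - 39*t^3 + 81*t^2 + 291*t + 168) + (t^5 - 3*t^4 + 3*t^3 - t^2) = t^5 - 36*t^3 + 80*t^2 + 291*t + 168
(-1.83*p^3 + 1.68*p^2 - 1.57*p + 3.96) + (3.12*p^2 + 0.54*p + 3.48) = -1.83*p^3 + 4.8*p^2 - 1.03*p + 7.44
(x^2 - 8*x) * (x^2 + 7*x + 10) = x^4 - x^3 - 46*x^2 - 80*x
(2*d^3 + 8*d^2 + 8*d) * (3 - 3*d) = -6*d^4 - 18*d^3 + 24*d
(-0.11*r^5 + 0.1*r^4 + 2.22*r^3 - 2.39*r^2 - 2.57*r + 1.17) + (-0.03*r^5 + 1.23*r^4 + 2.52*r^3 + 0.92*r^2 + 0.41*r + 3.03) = -0.14*r^5 + 1.33*r^4 + 4.74*r^3 - 1.47*r^2 - 2.16*r + 4.2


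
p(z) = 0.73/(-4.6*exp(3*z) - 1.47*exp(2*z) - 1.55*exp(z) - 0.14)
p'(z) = 0.73*(13.8*exp(3*z) + 2.94*exp(2*z) + 1.55*exp(z))/(-4.6*exp(3*z) - 1.47*exp(2*z) - 1.55*exp(z) - 0.14)^2 = (10.074*exp(2*z) + 2.1462*exp(z) + 1.1315)*exp(z)/(4.6*exp(3*z) + 1.47*exp(2*z) + 1.55*exp(z) + 0.14)^2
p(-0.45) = -0.25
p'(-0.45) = 0.49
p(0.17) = -0.06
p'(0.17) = 0.15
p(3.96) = -0.00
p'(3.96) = 0.00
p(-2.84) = -3.09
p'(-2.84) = 1.35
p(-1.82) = -1.62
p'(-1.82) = 1.40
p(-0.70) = -0.40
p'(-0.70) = 0.69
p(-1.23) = -0.88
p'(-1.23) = 1.10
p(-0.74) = -0.43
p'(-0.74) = 0.72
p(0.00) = -0.09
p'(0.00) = 0.22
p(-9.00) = -5.21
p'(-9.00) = 0.01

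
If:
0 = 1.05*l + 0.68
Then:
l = -0.65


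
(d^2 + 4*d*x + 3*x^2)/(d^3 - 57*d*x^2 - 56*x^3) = (-d - 3*x)/(-d^2 + d*x + 56*x^2)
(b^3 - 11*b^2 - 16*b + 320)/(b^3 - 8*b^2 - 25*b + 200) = (b - 8)/(b - 5)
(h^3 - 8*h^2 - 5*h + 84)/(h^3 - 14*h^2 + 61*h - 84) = (h + 3)/(h - 3)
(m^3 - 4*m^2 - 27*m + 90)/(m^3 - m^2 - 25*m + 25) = (m^2 - 9*m + 18)/(m^2 - 6*m + 5)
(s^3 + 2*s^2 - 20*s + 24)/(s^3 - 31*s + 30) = (s^2 - 4*s + 4)/(s^2 - 6*s + 5)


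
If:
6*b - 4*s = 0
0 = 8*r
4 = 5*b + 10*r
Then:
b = 4/5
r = 0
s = 6/5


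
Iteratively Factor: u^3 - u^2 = (u)*(u^2 - u) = u^2*(u - 1)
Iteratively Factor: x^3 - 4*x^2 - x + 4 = (x - 4)*(x^2 - 1) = (x - 4)*(x + 1)*(x - 1)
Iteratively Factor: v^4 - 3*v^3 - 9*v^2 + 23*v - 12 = (v + 3)*(v^3 - 6*v^2 + 9*v - 4) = (v - 1)*(v + 3)*(v^2 - 5*v + 4) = (v - 1)^2*(v + 3)*(v - 4)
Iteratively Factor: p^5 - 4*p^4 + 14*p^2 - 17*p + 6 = (p - 1)*(p^4 - 3*p^3 - 3*p^2 + 11*p - 6) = (p - 3)*(p - 1)*(p^3 - 3*p + 2) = (p - 3)*(p - 1)^2*(p^2 + p - 2) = (p - 3)*(p - 1)^2*(p + 2)*(p - 1)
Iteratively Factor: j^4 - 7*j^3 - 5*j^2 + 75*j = (j + 3)*(j^3 - 10*j^2 + 25*j) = (j - 5)*(j + 3)*(j^2 - 5*j) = (j - 5)^2*(j + 3)*(j)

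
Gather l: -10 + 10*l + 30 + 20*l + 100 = 30*l + 120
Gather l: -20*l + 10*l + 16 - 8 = 8 - 10*l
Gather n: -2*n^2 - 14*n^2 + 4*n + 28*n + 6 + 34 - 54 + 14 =-16*n^2 + 32*n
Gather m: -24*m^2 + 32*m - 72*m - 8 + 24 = -24*m^2 - 40*m + 16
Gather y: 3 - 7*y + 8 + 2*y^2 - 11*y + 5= 2*y^2 - 18*y + 16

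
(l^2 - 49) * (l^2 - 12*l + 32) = l^4 - 12*l^3 - 17*l^2 + 588*l - 1568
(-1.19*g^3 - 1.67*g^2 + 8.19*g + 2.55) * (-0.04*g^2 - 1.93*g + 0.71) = 0.0476*g^5 + 2.3635*g^4 + 2.0506*g^3 - 17.0944*g^2 + 0.893400000000001*g + 1.8105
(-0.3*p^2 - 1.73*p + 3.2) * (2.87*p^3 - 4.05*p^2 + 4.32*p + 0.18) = -0.861*p^5 - 3.7501*p^4 + 14.8945*p^3 - 20.4876*p^2 + 13.5126*p + 0.576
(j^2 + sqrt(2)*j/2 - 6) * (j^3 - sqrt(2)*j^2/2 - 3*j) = j^5 - 19*j^3/2 + 3*sqrt(2)*j^2/2 + 18*j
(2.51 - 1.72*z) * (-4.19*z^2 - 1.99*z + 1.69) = 7.2068*z^3 - 7.0941*z^2 - 7.9017*z + 4.2419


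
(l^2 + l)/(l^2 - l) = (l + 1)/(l - 1)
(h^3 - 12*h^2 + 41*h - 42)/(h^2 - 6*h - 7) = (h^2 - 5*h + 6)/(h + 1)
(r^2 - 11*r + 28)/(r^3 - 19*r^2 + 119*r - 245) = (r - 4)/(r^2 - 12*r + 35)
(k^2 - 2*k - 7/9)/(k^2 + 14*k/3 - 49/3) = (k + 1/3)/(k + 7)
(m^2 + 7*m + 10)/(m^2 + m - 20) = (m + 2)/(m - 4)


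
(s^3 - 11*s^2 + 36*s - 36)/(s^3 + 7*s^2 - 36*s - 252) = (s^2 - 5*s + 6)/(s^2 + 13*s + 42)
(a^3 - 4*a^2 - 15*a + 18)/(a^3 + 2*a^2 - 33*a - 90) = (a - 1)/(a + 5)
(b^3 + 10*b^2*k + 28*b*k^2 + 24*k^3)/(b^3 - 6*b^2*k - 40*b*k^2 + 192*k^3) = (b^2 + 4*b*k + 4*k^2)/(b^2 - 12*b*k + 32*k^2)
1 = 1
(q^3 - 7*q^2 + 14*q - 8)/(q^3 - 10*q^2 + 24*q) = (q^2 - 3*q + 2)/(q*(q - 6))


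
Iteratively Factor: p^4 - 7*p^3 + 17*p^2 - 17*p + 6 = (p - 3)*(p^3 - 4*p^2 + 5*p - 2) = (p - 3)*(p - 1)*(p^2 - 3*p + 2) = (p - 3)*(p - 2)*(p - 1)*(p - 1)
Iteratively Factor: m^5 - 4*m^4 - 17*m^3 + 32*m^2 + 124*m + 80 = (m - 5)*(m^4 + m^3 - 12*m^2 - 28*m - 16) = (m - 5)*(m + 2)*(m^3 - m^2 - 10*m - 8) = (m - 5)*(m + 1)*(m + 2)*(m^2 - 2*m - 8) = (m - 5)*(m - 4)*(m + 1)*(m + 2)*(m + 2)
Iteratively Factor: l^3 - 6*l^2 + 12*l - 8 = (l - 2)*(l^2 - 4*l + 4) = (l - 2)^2*(l - 2)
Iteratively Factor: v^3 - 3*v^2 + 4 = (v - 2)*(v^2 - v - 2) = (v - 2)*(v + 1)*(v - 2)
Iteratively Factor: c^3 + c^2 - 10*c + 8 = (c - 2)*(c^2 + 3*c - 4) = (c - 2)*(c + 4)*(c - 1)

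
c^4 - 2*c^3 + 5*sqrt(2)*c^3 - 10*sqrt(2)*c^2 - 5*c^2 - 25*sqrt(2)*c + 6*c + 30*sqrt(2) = (c - 3)*(c - 1)*(c + 2)*(c + 5*sqrt(2))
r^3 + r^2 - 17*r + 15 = (r - 3)*(r - 1)*(r + 5)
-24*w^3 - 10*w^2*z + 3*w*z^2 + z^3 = (-3*w + z)*(2*w + z)*(4*w + z)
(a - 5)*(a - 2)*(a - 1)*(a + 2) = a^4 - 6*a^3 + a^2 + 24*a - 20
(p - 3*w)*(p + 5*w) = p^2 + 2*p*w - 15*w^2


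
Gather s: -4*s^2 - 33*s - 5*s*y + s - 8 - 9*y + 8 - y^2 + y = -4*s^2 + s*(-5*y - 32) - y^2 - 8*y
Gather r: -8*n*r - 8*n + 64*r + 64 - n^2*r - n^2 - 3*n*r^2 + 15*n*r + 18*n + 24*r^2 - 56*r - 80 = -n^2 + 10*n + r^2*(24 - 3*n) + r*(-n^2 + 7*n + 8) - 16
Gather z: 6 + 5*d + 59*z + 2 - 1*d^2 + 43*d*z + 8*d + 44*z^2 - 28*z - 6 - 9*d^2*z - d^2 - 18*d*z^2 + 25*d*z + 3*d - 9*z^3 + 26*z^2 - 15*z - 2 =-2*d^2 + 16*d - 9*z^3 + z^2*(70 - 18*d) + z*(-9*d^2 + 68*d + 16)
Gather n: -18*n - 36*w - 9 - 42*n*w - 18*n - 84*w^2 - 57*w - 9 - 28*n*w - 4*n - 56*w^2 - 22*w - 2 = n*(-70*w - 40) - 140*w^2 - 115*w - 20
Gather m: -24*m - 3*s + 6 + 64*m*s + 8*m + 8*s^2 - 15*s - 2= m*(64*s - 16) + 8*s^2 - 18*s + 4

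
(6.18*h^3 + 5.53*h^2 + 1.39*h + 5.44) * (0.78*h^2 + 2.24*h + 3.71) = 4.8204*h^5 + 18.1566*h^4 + 36.3992*h^3 + 27.8731*h^2 + 17.3425*h + 20.1824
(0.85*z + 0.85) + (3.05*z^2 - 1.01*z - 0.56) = 3.05*z^2 - 0.16*z + 0.29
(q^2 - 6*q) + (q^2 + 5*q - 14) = 2*q^2 - q - 14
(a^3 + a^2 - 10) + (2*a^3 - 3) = 3*a^3 + a^2 - 13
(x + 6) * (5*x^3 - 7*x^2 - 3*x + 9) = 5*x^4 + 23*x^3 - 45*x^2 - 9*x + 54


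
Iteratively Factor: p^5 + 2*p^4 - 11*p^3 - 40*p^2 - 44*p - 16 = (p + 1)*(p^4 + p^3 - 12*p^2 - 28*p - 16) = (p - 4)*(p + 1)*(p^3 + 5*p^2 + 8*p + 4) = (p - 4)*(p + 1)*(p + 2)*(p^2 + 3*p + 2) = (p - 4)*(p + 1)^2*(p + 2)*(p + 2)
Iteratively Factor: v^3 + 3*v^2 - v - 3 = (v - 1)*(v^2 + 4*v + 3) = (v - 1)*(v + 1)*(v + 3)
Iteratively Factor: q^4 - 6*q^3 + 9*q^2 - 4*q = (q - 1)*(q^3 - 5*q^2 + 4*q) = (q - 1)^2*(q^2 - 4*q) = q*(q - 1)^2*(q - 4)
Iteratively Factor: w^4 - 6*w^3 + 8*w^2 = (w - 4)*(w^3 - 2*w^2) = w*(w - 4)*(w^2 - 2*w) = w*(w - 4)*(w - 2)*(w)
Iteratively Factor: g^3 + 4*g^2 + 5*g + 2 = (g + 2)*(g^2 + 2*g + 1) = (g + 1)*(g + 2)*(g + 1)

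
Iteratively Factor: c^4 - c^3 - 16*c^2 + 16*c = (c - 4)*(c^3 + 3*c^2 - 4*c) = (c - 4)*(c + 4)*(c^2 - c) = c*(c - 4)*(c + 4)*(c - 1)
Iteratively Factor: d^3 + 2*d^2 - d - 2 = (d + 2)*(d^2 - 1) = (d + 1)*(d + 2)*(d - 1)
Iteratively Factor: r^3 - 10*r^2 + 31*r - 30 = (r - 2)*(r^2 - 8*r + 15) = (r - 3)*(r - 2)*(r - 5)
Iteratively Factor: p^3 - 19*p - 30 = (p - 5)*(p^2 + 5*p + 6) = (p - 5)*(p + 3)*(p + 2)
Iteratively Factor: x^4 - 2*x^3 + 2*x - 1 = (x - 1)*(x^3 - x^2 - x + 1) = (x - 1)^2*(x^2 - 1) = (x - 1)^2*(x + 1)*(x - 1)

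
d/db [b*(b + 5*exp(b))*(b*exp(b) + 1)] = b*(b + 1)*(b + 5*exp(b))*exp(b) + b*(b*exp(b) + 1)*(5*exp(b) + 1) + (b + 5*exp(b))*(b*exp(b) + 1)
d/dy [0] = 0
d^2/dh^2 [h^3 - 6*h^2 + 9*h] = 6*h - 12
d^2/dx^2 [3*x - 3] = 0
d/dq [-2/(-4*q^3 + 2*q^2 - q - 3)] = 2*(-12*q^2 + 4*q - 1)/(4*q^3 - 2*q^2 + q + 3)^2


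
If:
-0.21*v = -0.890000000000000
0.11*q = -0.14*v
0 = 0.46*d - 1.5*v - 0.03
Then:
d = 13.89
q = -5.39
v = 4.24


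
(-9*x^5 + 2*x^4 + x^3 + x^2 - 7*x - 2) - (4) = -9*x^5 + 2*x^4 + x^3 + x^2 - 7*x - 6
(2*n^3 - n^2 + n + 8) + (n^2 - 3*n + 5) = 2*n^3 - 2*n + 13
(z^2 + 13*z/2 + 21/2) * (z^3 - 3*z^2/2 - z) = z^5 + 5*z^4 - z^3/4 - 89*z^2/4 - 21*z/2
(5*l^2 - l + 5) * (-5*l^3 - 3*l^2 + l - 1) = -25*l^5 - 10*l^4 - 17*l^3 - 21*l^2 + 6*l - 5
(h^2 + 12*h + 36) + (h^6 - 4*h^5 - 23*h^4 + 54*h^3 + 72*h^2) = h^6 - 4*h^5 - 23*h^4 + 54*h^3 + 73*h^2 + 12*h + 36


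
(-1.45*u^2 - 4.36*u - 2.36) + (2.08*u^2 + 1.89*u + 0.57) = 0.63*u^2 - 2.47*u - 1.79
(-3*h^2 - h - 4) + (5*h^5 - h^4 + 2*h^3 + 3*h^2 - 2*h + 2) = 5*h^5 - h^4 + 2*h^3 - 3*h - 2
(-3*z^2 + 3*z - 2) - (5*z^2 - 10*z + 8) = -8*z^2 + 13*z - 10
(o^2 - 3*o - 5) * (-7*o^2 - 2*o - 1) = -7*o^4 + 19*o^3 + 40*o^2 + 13*o + 5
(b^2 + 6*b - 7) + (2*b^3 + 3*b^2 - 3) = 2*b^3 + 4*b^2 + 6*b - 10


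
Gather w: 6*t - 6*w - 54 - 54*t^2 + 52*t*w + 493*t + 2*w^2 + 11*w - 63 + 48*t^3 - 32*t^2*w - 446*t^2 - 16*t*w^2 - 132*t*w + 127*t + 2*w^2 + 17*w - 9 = 48*t^3 - 500*t^2 + 626*t + w^2*(4 - 16*t) + w*(-32*t^2 - 80*t + 22) - 126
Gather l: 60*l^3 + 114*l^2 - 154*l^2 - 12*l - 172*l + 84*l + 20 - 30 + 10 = 60*l^3 - 40*l^2 - 100*l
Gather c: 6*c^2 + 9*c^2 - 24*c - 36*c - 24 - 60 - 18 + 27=15*c^2 - 60*c - 75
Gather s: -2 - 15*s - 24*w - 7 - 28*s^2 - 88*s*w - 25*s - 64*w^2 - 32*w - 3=-28*s^2 + s*(-88*w - 40) - 64*w^2 - 56*w - 12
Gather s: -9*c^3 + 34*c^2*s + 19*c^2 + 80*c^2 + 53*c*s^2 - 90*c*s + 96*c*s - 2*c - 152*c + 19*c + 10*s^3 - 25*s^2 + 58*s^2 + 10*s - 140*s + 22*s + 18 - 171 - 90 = -9*c^3 + 99*c^2 - 135*c + 10*s^3 + s^2*(53*c + 33) + s*(34*c^2 + 6*c - 108) - 243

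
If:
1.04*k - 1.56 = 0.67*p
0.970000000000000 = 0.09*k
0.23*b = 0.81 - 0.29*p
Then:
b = -14.64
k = 10.78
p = 14.40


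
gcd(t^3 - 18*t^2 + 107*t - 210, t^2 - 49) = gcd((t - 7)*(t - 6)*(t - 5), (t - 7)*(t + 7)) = t - 7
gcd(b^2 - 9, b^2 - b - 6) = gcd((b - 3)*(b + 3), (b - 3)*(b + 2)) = b - 3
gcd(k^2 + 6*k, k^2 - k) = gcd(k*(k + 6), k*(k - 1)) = k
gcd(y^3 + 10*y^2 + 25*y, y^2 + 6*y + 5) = y + 5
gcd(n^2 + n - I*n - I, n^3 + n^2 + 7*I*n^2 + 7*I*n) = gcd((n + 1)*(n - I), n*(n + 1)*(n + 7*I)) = n + 1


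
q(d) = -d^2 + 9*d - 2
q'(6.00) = -3.00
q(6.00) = 16.00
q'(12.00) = -15.00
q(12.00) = -38.00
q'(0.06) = 8.88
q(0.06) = -1.46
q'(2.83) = 3.34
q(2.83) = 15.46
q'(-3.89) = 16.78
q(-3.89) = -52.14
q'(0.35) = 8.30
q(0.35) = 1.03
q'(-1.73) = 12.46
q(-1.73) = -20.56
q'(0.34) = 8.32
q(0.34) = 0.94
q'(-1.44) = 11.88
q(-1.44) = -17.03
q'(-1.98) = 12.96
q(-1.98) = -23.74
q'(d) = 9 - 2*d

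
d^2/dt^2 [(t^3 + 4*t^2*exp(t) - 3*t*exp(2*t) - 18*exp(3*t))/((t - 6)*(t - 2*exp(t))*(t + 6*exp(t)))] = 6*(6*t^4*exp(2*t) + 27*t^3*exp(3*t) - 84*t^3*exp(2*t) + 2*t^3 + 54*t^2*exp(4*t) - 378*t^2*exp(3*t) + 333*t^2*exp(2*t) + 36*t^2*exp(t) - 756*t*exp(4*t) + 1350*t*exp(3*t) - 54*t*exp(2*t) + 2700*exp(4*t) + 324*exp(3*t) + 108*exp(2*t))/(t^6 + 18*t^5*exp(t) - 18*t^5 + 108*t^4*exp(2*t) - 324*t^4*exp(t) + 108*t^4 + 216*t^3*exp(3*t) - 1944*t^3*exp(2*t) + 1944*t^3*exp(t) - 216*t^3 - 3888*t^2*exp(3*t) + 11664*t^2*exp(2*t) - 3888*t^2*exp(t) + 23328*t*exp(3*t) - 23328*t*exp(2*t) - 46656*exp(3*t))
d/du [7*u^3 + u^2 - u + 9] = 21*u^2 + 2*u - 1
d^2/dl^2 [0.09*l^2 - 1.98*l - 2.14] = 0.180000000000000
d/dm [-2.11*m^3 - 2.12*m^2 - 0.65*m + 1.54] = -6.33*m^2 - 4.24*m - 0.65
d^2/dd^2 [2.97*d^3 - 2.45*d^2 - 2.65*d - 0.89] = 17.82*d - 4.9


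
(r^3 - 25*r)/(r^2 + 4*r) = (r^2 - 25)/(r + 4)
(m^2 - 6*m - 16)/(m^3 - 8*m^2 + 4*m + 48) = (m - 8)/(m^2 - 10*m + 24)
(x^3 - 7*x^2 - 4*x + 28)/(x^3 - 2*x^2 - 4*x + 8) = (x - 7)/(x - 2)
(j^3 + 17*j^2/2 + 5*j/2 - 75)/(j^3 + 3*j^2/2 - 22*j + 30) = (j + 5)/(j - 2)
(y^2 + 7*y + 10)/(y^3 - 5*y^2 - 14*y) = (y + 5)/(y*(y - 7))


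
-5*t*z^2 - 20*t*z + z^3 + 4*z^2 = z*(-5*t + z)*(z + 4)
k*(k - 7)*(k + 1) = k^3 - 6*k^2 - 7*k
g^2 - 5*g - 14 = (g - 7)*(g + 2)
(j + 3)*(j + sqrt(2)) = j^2 + sqrt(2)*j + 3*j + 3*sqrt(2)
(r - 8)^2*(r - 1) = r^3 - 17*r^2 + 80*r - 64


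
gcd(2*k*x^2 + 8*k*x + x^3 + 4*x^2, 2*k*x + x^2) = 2*k*x + x^2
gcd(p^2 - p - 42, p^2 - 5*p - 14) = p - 7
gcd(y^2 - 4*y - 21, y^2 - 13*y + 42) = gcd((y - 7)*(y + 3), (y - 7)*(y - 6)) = y - 7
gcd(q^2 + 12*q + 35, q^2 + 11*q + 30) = q + 5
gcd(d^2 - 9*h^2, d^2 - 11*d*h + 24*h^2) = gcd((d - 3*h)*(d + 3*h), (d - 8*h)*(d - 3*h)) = d - 3*h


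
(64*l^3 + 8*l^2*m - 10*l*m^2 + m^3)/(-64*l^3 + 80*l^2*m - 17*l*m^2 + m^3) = (-8*l^2 - 2*l*m + m^2)/(8*l^2 - 9*l*m + m^2)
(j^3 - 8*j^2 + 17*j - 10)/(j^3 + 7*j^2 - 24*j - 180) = (j^2 - 3*j + 2)/(j^2 + 12*j + 36)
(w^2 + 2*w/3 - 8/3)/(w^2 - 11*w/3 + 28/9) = 3*(w + 2)/(3*w - 7)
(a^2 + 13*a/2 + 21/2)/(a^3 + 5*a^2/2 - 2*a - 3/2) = (2*a + 7)/(2*a^2 - a - 1)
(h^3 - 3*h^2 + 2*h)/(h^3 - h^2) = (h - 2)/h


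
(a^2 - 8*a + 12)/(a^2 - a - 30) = (a - 2)/(a + 5)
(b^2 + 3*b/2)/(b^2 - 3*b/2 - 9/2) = b/(b - 3)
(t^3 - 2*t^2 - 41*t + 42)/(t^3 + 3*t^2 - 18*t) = (t^2 - 8*t + 7)/(t*(t - 3))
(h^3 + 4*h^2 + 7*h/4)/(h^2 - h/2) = (4*h^2 + 16*h + 7)/(2*(2*h - 1))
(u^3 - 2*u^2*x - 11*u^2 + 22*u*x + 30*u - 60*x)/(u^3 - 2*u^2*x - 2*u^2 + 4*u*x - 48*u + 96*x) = (u^2 - 11*u + 30)/(u^2 - 2*u - 48)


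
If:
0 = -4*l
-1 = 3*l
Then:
No Solution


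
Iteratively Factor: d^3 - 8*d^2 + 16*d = (d)*(d^2 - 8*d + 16) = d*(d - 4)*(d - 4)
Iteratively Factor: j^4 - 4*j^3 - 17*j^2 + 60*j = (j)*(j^3 - 4*j^2 - 17*j + 60) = j*(j + 4)*(j^2 - 8*j + 15) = j*(j - 3)*(j + 4)*(j - 5)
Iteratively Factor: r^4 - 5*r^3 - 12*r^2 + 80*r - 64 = (r + 4)*(r^3 - 9*r^2 + 24*r - 16) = (r - 1)*(r + 4)*(r^2 - 8*r + 16) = (r - 4)*(r - 1)*(r + 4)*(r - 4)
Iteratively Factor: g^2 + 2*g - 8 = (g + 4)*(g - 2)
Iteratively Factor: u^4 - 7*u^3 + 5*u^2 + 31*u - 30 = (u - 3)*(u^3 - 4*u^2 - 7*u + 10) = (u - 5)*(u - 3)*(u^2 + u - 2) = (u - 5)*(u - 3)*(u + 2)*(u - 1)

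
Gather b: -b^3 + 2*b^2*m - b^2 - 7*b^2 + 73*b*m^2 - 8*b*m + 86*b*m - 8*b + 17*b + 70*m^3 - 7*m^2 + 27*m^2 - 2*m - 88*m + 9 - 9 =-b^3 + b^2*(2*m - 8) + b*(73*m^2 + 78*m + 9) + 70*m^3 + 20*m^2 - 90*m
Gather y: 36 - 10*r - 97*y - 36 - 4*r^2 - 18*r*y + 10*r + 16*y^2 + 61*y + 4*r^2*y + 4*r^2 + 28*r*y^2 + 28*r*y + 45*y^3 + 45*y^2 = 45*y^3 + y^2*(28*r + 61) + y*(4*r^2 + 10*r - 36)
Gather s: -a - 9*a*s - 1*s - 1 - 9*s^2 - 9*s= -a - 9*s^2 + s*(-9*a - 10) - 1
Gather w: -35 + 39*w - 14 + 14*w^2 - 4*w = 14*w^2 + 35*w - 49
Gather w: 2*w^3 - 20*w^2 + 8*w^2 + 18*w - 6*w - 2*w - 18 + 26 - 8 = 2*w^3 - 12*w^2 + 10*w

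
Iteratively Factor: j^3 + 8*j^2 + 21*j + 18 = (j + 3)*(j^2 + 5*j + 6) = (j + 2)*(j + 3)*(j + 3)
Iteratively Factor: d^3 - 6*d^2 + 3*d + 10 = (d + 1)*(d^2 - 7*d + 10) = (d - 5)*(d + 1)*(d - 2)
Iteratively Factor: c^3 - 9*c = (c - 3)*(c^2 + 3*c) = (c - 3)*(c + 3)*(c)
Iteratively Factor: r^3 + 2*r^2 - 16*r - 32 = (r - 4)*(r^2 + 6*r + 8) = (r - 4)*(r + 2)*(r + 4)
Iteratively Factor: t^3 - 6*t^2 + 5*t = (t - 5)*(t^2 - t) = t*(t - 5)*(t - 1)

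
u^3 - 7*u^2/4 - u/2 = u*(u - 2)*(u + 1/4)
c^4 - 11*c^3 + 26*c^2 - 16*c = c*(c - 8)*(c - 2)*(c - 1)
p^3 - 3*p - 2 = (p - 2)*(p + 1)^2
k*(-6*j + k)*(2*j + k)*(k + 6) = -12*j^2*k^2 - 72*j^2*k - 4*j*k^3 - 24*j*k^2 + k^4 + 6*k^3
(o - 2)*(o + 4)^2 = o^3 + 6*o^2 - 32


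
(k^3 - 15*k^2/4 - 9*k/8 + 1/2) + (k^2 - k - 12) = k^3 - 11*k^2/4 - 17*k/8 - 23/2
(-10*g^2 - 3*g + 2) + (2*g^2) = -8*g^2 - 3*g + 2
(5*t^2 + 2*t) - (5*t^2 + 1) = 2*t - 1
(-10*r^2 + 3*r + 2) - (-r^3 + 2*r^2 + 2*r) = r^3 - 12*r^2 + r + 2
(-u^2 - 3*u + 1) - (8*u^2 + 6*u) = -9*u^2 - 9*u + 1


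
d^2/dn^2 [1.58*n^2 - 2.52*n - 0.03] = 3.16000000000000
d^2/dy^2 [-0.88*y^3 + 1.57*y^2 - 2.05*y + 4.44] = 3.14 - 5.28*y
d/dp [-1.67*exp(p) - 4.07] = -1.67*exp(p)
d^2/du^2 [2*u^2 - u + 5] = 4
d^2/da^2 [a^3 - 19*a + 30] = 6*a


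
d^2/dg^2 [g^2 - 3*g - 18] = 2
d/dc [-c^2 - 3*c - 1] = -2*c - 3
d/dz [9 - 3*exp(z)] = -3*exp(z)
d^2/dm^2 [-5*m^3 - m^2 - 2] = -30*m - 2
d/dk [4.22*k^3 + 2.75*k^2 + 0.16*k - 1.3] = 12.66*k^2 + 5.5*k + 0.16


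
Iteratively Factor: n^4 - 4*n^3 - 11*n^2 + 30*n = (n - 5)*(n^3 + n^2 - 6*n) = (n - 5)*(n + 3)*(n^2 - 2*n) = n*(n - 5)*(n + 3)*(n - 2)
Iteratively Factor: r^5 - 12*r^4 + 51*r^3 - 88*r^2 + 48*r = (r - 1)*(r^4 - 11*r^3 + 40*r^2 - 48*r) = (r - 3)*(r - 1)*(r^3 - 8*r^2 + 16*r) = (r - 4)*(r - 3)*(r - 1)*(r^2 - 4*r) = (r - 4)^2*(r - 3)*(r - 1)*(r)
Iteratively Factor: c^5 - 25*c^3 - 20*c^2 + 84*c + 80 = (c + 1)*(c^4 - c^3 - 24*c^2 + 4*c + 80) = (c - 5)*(c + 1)*(c^3 + 4*c^2 - 4*c - 16) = (c - 5)*(c + 1)*(c + 4)*(c^2 - 4) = (c - 5)*(c - 2)*(c + 1)*(c + 4)*(c + 2)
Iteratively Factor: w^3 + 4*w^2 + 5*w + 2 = (w + 1)*(w^2 + 3*w + 2) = (w + 1)*(w + 2)*(w + 1)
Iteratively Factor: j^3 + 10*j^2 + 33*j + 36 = (j + 4)*(j^2 + 6*j + 9) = (j + 3)*(j + 4)*(j + 3)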